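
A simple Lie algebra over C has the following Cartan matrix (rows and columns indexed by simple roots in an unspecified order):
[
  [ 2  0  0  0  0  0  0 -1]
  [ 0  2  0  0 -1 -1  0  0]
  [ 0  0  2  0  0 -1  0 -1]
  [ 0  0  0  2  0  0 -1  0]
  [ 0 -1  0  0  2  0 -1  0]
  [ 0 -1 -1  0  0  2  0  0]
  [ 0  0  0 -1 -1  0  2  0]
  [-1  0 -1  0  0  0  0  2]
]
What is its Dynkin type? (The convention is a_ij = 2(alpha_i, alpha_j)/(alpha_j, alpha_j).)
A_8 (sl(9))

The matrix has rank 8 with 2's on the diagonal. Reading the off-diagonal entries as Dynkin edges (a single edge where a_ij = a_ji = -1; a double or triple edge where a_ij * a_ji = 2 or 3), the diagram is a chain of 8 nodes with single edges (A_8). One simple-root ordering that puts it in standard form is (alpha_1, alpha_8, alpha_3, alpha_6, alpha_2, alpha_5, alpha_7, alpha_4). So the algebra is type A_8, i.e. sl(9).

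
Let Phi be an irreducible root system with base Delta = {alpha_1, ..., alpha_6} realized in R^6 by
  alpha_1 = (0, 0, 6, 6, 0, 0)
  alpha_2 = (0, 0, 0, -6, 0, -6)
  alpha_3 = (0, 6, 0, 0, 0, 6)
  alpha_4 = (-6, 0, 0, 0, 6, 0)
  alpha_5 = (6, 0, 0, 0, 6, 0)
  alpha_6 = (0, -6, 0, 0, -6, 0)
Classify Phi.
Compute the Cartan integers a_ij = 2(alpha_i, alpha_j)/(alpha_j, alpha_j); the resulting 6x6 Cartan matrix is
[[2, -1, 0, 0, 0, 0], [-1, 2, -1, 0, 0, 0], [0, -1, 2, 0, 0, -1], [0, 0, 0, 2, 0, -1], [0, 0, 0, 0, 2, -1], [0, 0, -1, -1, -1, 2]].
All simple roots have the same length, so the diagram is simply laced. The associated Dynkin diagram is a chain of 4 nodes with a fork of two nodes at one end (D_6), so the type is D_6 (the algebra so(12)).

type D_6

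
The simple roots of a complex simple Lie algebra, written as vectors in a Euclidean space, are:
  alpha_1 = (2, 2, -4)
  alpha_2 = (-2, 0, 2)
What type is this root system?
type G_2

Compute the Cartan integers a_ij = 2(alpha_i, alpha_j)/(alpha_j, alpha_j); the resulting 2x2 Cartan matrix is
[[2, -3], [-1, 2]].
The roots have two lengths (squared-length ratio 3:1); the short ones are alpha_{2}. The associated Dynkin diagram is two nodes joined by a triple edge (G_2), so the type is G_2.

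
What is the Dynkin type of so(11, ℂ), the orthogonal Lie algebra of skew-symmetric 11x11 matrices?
B_5 (so(11))

This is so(11) with 11 odd, which has dimension 11(11-1)/2 = 55 and rank (11-1)/2 = 5. In the classification of classical Lie algebras, the orthogonal algebra so(2n+1) in an odd number of variables has type B_n; here n = 5, so the Dynkin diagram is a chain of 5 nodes with a double edge at one end; the terminal node there is the unique short simple root (B_5). Hence the type is B_5.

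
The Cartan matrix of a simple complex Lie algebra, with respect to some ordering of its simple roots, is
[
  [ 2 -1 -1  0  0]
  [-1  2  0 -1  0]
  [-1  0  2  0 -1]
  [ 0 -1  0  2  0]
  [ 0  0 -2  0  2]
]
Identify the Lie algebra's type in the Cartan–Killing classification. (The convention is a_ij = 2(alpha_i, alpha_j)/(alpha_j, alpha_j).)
C_5

The matrix has rank 5 with 2's on the diagonal. Reading the off-diagonal entries as Dynkin edges (a single edge where a_ij = a_ji = -1; a double or triple edge where a_ij * a_ji = 2 or 3), the diagram is a chain of 5 nodes with a double edge at one end; the terminal node there is the unique long simple root (C_5). One simple-root ordering that puts it in standard form is (alpha_4, alpha_2, alpha_1, alpha_3, alpha_5). So the algebra is type C_5, i.e. sp(10).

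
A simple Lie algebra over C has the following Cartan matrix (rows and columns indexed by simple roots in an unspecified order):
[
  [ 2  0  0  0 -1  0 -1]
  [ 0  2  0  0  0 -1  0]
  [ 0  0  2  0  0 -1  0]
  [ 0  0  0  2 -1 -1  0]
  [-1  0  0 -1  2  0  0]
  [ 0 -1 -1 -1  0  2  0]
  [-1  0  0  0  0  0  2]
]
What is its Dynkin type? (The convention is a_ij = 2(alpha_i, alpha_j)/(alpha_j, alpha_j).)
type D_7

The matrix has rank 7 with 2's on the diagonal. Reading the off-diagonal entries as Dynkin edges (a single edge where a_ij = a_ji = -1; a double or triple edge where a_ij * a_ji = 2 or 3), the diagram is a chain of 5 nodes with a fork of two nodes at one end (D_7). One simple-root ordering that puts it in standard form is (alpha_7, alpha_1, alpha_5, alpha_4, alpha_6, alpha_3, alpha_2). So the algebra is type D_7, i.e. so(14).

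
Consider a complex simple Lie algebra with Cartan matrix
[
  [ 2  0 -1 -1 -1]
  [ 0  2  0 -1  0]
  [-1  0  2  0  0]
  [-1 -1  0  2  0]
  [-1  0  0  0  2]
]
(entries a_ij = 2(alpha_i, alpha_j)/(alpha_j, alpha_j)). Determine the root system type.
type D_5

The matrix has rank 5 with 2's on the diagonal. Reading the off-diagonal entries as Dynkin edges (a single edge where a_ij = a_ji = -1; a double or triple edge where a_ij * a_ji = 2 or 3), the diagram is a chain of 3 nodes with a fork of two nodes at one end (D_5). One simple-root ordering that puts it in standard form is (alpha_2, alpha_4, alpha_1, alpha_5, alpha_3). So the algebra is type D_5, i.e. so(10).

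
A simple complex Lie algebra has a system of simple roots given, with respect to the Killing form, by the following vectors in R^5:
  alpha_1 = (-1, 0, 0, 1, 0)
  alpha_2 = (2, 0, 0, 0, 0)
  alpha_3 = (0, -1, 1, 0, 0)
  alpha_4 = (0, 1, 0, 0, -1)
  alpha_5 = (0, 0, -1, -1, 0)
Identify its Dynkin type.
C_5

Compute the Cartan integers a_ij = 2(alpha_i, alpha_j)/(alpha_j, alpha_j); the resulting 5x5 Cartan matrix is
[[2, -1, 0, 0, -1], [-2, 2, 0, 0, 0], [0, 0, 2, -1, -1], [0, 0, -1, 2, 0], [-1, 0, -1, 0, 2]].
The roots have two lengths (squared-length ratio 2:1); the short ones are alpha_{1,3,4,5}. The associated Dynkin diagram is a chain of 5 nodes with a double edge at one end; the terminal node there is the unique long simple root (C_5), so the type is C_5 (the algebra sp(10)).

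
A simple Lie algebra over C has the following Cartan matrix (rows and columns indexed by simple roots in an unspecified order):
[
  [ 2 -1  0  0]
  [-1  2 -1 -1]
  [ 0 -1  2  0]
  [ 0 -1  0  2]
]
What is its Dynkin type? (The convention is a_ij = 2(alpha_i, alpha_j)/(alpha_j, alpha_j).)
D_4

The matrix has rank 4 with 2's on the diagonal. Reading the off-diagonal entries as Dynkin edges (a single edge where a_ij = a_ji = -1; a double or triple edge where a_ij * a_ji = 2 or 3), the diagram is a chain of 2 nodes with a fork of two nodes at one end (D_4). One simple-root ordering that puts it in standard form is (alpha_1, alpha_2, alpha_3, alpha_4). So the algebra is type D_4, i.e. so(8).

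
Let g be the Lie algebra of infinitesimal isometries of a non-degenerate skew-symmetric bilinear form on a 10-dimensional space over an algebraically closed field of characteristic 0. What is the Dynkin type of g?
This is sp(10), which has dimension 10(10+1)/2 = 55 and rank 10/2 = 5. In the classification of classical Lie algebras, the symplectic algebra sp(2n) has type C_n; here n = 5, so the Dynkin diagram is a chain of 5 nodes with a double edge at one end; the terminal node there is the unique long simple root (C_5). Hence the type is C_5.

C5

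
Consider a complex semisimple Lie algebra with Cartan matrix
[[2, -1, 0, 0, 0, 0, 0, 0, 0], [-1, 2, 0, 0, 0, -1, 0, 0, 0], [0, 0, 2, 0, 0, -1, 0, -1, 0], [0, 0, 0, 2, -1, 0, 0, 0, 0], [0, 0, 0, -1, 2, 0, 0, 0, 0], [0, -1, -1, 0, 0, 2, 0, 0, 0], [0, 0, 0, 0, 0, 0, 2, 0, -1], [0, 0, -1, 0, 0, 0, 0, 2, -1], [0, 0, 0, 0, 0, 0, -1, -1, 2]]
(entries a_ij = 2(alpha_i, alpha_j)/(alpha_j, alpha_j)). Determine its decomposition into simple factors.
A_2 + A_7

The diagram associated to this matrix has two connected components: the simple roots {alpha_4, alpha_5} form a chain of 2 nodes with single edges (A_2), and {alpha_1, alpha_2, alpha_3, alpha_6, alpha_7, alpha_8, alpha_9} form a chain of 7 nodes with single edges (A_7). A semisimple Lie algebra decomposes uniquely as the direct sum of simple ideals, one per connected component of its Dynkin diagram, so g ≅ A_2 ⊕ A_7 (dimension 8 + 63 = 71).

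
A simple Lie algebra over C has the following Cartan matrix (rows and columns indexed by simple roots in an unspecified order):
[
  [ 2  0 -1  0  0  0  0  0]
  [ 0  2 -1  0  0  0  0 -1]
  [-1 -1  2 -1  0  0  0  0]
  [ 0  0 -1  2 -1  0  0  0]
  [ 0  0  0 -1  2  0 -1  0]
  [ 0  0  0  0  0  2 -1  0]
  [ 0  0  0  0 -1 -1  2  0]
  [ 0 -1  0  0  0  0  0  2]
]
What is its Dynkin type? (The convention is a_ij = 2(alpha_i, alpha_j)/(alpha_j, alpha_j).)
E_8

The matrix has rank 8 with 2's on the diagonal. Reading the off-diagonal entries as Dynkin edges (a single edge where a_ij = a_ji = -1; a double or triple edge where a_ij * a_ji = 2 or 3), the diagram is a chain of 7 nodes with one extra node attached to the third node from one end (E_8). One simple-root ordering that puts it in standard form is (alpha_8, alpha_1, alpha_2, alpha_3, alpha_4, alpha_5, alpha_7, alpha_6). So the algebra is type E_8.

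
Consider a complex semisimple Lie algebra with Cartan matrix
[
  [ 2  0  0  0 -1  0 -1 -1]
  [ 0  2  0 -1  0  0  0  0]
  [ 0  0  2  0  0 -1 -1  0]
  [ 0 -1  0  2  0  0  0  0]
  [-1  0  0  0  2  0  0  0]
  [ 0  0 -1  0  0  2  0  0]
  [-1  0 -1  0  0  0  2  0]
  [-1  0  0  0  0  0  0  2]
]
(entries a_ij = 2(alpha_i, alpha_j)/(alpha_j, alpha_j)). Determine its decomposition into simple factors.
A2 + D6

The diagram associated to this matrix has two connected components: the simple roots {alpha_2, alpha_4} form a chain of 2 nodes with single edges (A_2), and {alpha_1, alpha_3, alpha_5, alpha_6, alpha_7, alpha_8} form a chain of 4 nodes with a fork of two nodes at one end (D_6). A semisimple Lie algebra decomposes uniquely as the direct sum of simple ideals, one per connected component of its Dynkin diagram, so g ≅ A_2 ⊕ D_6 (dimension 8 + 66 = 74).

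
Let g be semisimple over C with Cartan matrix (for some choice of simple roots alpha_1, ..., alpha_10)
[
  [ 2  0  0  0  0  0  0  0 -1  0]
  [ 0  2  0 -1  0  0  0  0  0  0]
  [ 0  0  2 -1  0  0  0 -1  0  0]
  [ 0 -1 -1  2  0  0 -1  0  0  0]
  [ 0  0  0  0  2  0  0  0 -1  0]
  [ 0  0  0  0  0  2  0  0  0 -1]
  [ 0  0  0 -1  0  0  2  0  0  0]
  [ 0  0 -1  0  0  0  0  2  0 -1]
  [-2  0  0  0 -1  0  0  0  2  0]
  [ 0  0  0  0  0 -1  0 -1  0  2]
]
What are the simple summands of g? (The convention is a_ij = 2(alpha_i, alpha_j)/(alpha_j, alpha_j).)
type B_3 + type D_7

The diagram associated to this matrix has two connected components: the simple roots {alpha_1, alpha_5, alpha_9} form a chain of 3 nodes with a double edge at one end; the terminal node there is the unique short simple root (B_3), and {alpha_2, alpha_3, alpha_4, alpha_6, alpha_7, alpha_8, alpha_10} form a chain of 5 nodes with a fork of two nodes at one end (D_7). A semisimple Lie algebra decomposes uniquely as the direct sum of simple ideals, one per connected component of its Dynkin diagram, so g ≅ B_3 ⊕ D_7 (dimension 21 + 91 = 112).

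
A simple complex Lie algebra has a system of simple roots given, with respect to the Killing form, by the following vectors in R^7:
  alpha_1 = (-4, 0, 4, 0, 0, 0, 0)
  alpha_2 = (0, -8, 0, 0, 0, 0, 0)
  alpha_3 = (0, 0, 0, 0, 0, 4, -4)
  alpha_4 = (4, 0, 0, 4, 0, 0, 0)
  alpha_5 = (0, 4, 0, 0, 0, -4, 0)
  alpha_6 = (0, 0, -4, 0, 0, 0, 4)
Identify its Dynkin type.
C_6 (sp(12))

Compute the Cartan integers a_ij = 2(alpha_i, alpha_j)/(alpha_j, alpha_j); the resulting 6x6 Cartan matrix is
[[2, 0, 0, -1, 0, -1], [0, 2, 0, 0, -2, 0], [0, 0, 2, 0, -1, -1], [-1, 0, 0, 2, 0, 0], [0, -1, -1, 0, 2, 0], [-1, 0, -1, 0, 0, 2]].
The roots have two lengths (squared-length ratio 2:1); the short ones are alpha_{1,3,4,5,6}. The associated Dynkin diagram is a chain of 6 nodes with a double edge at one end; the terminal node there is the unique long simple root (C_6), so the type is C_6 (the algebra sp(12)).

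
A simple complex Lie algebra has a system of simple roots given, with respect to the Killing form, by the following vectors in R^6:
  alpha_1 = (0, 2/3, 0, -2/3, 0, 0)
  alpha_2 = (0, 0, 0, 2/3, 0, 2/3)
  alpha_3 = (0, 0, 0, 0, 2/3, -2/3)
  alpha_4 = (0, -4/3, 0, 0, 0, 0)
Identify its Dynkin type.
Compute the Cartan integers a_ij = 2(alpha_i, alpha_j)/(alpha_j, alpha_j); the resulting 4x4 Cartan matrix is
[[2, -1, 0, -1], [-1, 2, -1, 0], [0, -1, 2, 0], [-2, 0, 0, 2]].
The roots have two lengths (squared-length ratio 2:1); the short ones are alpha_{1,2,3}. The associated Dynkin diagram is a chain of 4 nodes with a double edge at one end; the terminal node there is the unique long simple root (C_4), so the type is C_4 (the algebra sp(8)).

C_4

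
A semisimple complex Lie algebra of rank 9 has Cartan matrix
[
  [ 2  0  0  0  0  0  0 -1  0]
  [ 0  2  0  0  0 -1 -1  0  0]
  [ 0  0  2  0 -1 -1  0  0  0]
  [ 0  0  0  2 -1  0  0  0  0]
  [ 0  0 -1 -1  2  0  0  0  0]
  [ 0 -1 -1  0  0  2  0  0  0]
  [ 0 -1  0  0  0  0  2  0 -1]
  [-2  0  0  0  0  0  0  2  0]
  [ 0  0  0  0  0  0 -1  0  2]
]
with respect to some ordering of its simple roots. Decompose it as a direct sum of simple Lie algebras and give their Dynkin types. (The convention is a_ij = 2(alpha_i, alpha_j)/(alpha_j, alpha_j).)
The diagram associated to this matrix has two connected components: the simple roots {alpha_2, alpha_3, alpha_4, alpha_5, alpha_6, alpha_7, alpha_9} form a chain of 7 nodes with single edges (A_7), and {alpha_1, alpha_8} form a chain of 2 nodes with a double edge at one end; the terminal node there is the unique short simple root (B_2). A semisimple Lie algebra decomposes uniquely as the direct sum of simple ideals, one per connected component of its Dynkin diagram, so g ≅ A_7 ⊕ B_2 (dimension 63 + 10 = 73).

A_7 (sl(8)) ⊕ B_2 (so(5))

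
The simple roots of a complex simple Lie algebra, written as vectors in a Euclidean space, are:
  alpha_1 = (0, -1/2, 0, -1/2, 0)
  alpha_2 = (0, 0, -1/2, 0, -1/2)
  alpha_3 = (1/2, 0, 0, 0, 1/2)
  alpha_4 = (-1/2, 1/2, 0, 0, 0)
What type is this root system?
A4

Compute the Cartan integers a_ij = 2(alpha_i, alpha_j)/(alpha_j, alpha_j); the resulting 4x4 Cartan matrix is
[[2, 0, 0, -1], [0, 2, -1, 0], [0, -1, 2, -1], [-1, 0, -1, 2]].
All simple roots have the same length, so the diagram is simply laced. The associated Dynkin diagram is a chain of 4 nodes with single edges (A_4), so the type is A_4 (the algebra sl(5)).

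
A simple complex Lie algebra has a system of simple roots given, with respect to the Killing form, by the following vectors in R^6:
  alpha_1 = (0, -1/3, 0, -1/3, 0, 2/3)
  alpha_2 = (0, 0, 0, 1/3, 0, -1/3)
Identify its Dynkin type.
G_2

Compute the Cartan integers a_ij = 2(alpha_i, alpha_j)/(alpha_j, alpha_j); the resulting 2x2 Cartan matrix is
[[2, -3], [-1, 2]].
The roots have two lengths (squared-length ratio 3:1); the short ones are alpha_{2}. The associated Dynkin diagram is two nodes joined by a triple edge (G_2), so the type is G_2.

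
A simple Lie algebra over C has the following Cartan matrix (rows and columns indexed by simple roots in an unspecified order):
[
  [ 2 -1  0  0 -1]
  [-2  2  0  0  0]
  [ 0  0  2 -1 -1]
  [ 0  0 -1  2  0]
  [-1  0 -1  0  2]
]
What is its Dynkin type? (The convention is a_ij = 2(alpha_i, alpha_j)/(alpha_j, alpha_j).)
The matrix has rank 5 with 2's on the diagonal. Reading the off-diagonal entries as Dynkin edges (a single edge where a_ij = a_ji = -1; a double or triple edge where a_ij * a_ji = 2 or 3), the diagram is a chain of 5 nodes with a double edge at one end; the terminal node there is the unique long simple root (C_5). One simple-root ordering that puts it in standard form is (alpha_4, alpha_3, alpha_5, alpha_1, alpha_2). So the algebra is type C_5, i.e. sp(10).

C_5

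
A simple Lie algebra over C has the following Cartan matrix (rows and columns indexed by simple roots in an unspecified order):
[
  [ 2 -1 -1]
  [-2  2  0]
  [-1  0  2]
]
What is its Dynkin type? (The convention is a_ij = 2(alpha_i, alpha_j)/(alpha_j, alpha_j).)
C_3

The matrix has rank 3 with 2's on the diagonal. Reading the off-diagonal entries as Dynkin edges (a single edge where a_ij = a_ji = -1; a double or triple edge where a_ij * a_ji = 2 or 3), the diagram is a chain of 3 nodes with a double edge at one end; the terminal node there is the unique long simple root (C_3). One simple-root ordering that puts it in standard form is (alpha_3, alpha_1, alpha_2). So the algebra is type C_3, i.e. sp(6).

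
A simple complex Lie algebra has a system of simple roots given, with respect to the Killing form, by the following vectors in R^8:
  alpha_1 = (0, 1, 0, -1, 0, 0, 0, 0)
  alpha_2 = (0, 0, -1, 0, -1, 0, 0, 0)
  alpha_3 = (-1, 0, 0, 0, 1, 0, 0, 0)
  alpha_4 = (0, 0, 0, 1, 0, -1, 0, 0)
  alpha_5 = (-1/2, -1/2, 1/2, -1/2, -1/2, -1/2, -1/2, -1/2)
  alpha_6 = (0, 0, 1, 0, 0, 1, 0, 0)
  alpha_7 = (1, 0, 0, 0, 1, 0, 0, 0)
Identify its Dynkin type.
E7

Compute the Cartan integers a_ij = 2(alpha_i, alpha_j)/(alpha_j, alpha_j); the resulting 7x7 Cartan matrix is
[[2, 0, 0, -1, 0, 0, 0], [0, 2, -1, 0, 0, -1, -1], [0, -1, 2, 0, 0, 0, 0], [-1, 0, 0, 2, 0, -1, 0], [0, 0, 0, 0, 2, 0, -1], [0, -1, 0, -1, 0, 2, 0], [0, -1, 0, 0, -1, 0, 2]].
All simple roots have the same length, so the diagram is simply laced. The associated Dynkin diagram is a chain of 6 nodes with one extra node attached to the third node from one end (E_7), so the type is E_7.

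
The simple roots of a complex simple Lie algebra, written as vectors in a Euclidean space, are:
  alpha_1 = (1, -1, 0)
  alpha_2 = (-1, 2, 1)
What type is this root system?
Compute the Cartan integers a_ij = 2(alpha_i, alpha_j)/(alpha_j, alpha_j); the resulting 2x2 Cartan matrix is
[[2, -1], [-3, 2]].
The roots have two lengths (squared-length ratio 3:1); the short ones are alpha_{1}. The associated Dynkin diagram is two nodes joined by a triple edge (G_2), so the type is G_2.

G_2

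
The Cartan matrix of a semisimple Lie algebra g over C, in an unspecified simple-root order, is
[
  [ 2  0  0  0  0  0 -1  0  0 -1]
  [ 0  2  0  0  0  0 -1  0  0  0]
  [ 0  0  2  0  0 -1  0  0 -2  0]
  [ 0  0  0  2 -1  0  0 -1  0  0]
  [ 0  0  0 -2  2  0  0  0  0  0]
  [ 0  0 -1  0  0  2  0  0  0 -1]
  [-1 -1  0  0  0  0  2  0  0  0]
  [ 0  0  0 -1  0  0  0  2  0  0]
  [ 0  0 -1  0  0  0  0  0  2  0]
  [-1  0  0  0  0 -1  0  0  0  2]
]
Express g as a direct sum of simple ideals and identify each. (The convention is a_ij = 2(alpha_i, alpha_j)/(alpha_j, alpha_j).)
The diagram associated to this matrix has two connected components: the simple roots {alpha_1, alpha_2, alpha_3, alpha_6, alpha_7, alpha_9, alpha_10} form a chain of 7 nodes with a double edge at one end; the terminal node there is the unique short simple root (B_7), and {alpha_4, alpha_5, alpha_8} form a chain of 3 nodes with a double edge at one end; the terminal node there is the unique long simple root (C_3). A semisimple Lie algebra decomposes uniquely as the direct sum of simple ideals, one per connected component of its Dynkin diagram, so g ≅ B_7 ⊕ C_3 (dimension 105 + 21 = 126).

B7 + C3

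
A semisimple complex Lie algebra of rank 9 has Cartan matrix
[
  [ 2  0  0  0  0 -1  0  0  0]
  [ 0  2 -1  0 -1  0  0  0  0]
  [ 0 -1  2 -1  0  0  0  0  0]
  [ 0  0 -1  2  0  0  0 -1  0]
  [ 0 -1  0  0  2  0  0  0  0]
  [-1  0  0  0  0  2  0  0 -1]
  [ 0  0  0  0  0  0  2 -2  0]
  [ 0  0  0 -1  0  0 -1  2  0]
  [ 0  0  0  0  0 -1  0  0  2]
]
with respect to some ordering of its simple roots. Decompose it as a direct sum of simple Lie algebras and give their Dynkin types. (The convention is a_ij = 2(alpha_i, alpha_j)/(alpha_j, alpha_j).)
The diagram associated to this matrix has two connected components: the simple roots {alpha_1, alpha_6, alpha_9} form a chain of 3 nodes with single edges (A_3), and {alpha_2, alpha_3, alpha_4, alpha_5, alpha_7, alpha_8} form a chain of 6 nodes with a double edge at one end; the terminal node there is the unique long simple root (C_6). A semisimple Lie algebra decomposes uniquely as the direct sum of simple ideals, one per connected component of its Dynkin diagram, so g ≅ A_3 ⊕ C_6 (dimension 15 + 78 = 93).

A_3 (sl(4)) + C_6 (sp(12))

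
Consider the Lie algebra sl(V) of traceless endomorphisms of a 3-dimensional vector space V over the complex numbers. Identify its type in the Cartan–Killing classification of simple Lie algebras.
This is sl(3), which has dimension 3^2 - 1 = 8 and rank 3 - 1 = 2 (a Cartan subalgebra is the diagonal traceless matrices). In the classification of classical Lie algebras, the special linear algebra sl(n+1) has type A_n; here n = 2, so the Dynkin diagram is a chain of 2 nodes with single edges (A_2). Hence the type is A_2.

A_2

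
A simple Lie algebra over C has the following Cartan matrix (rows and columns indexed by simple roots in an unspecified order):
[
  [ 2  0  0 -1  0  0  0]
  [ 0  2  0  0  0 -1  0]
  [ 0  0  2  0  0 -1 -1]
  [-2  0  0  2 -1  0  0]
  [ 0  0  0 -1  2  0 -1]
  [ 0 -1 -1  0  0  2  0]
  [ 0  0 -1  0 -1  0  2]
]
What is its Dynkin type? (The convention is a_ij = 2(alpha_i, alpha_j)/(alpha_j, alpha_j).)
The matrix has rank 7 with 2's on the diagonal. Reading the off-diagonal entries as Dynkin edges (a single edge where a_ij = a_ji = -1; a double or triple edge where a_ij * a_ji = 2 or 3), the diagram is a chain of 7 nodes with a double edge at one end; the terminal node there is the unique short simple root (B_7). One simple-root ordering that puts it in standard form is (alpha_2, alpha_6, alpha_3, alpha_7, alpha_5, alpha_4, alpha_1). So the algebra is type B_7, i.e. so(15).

B7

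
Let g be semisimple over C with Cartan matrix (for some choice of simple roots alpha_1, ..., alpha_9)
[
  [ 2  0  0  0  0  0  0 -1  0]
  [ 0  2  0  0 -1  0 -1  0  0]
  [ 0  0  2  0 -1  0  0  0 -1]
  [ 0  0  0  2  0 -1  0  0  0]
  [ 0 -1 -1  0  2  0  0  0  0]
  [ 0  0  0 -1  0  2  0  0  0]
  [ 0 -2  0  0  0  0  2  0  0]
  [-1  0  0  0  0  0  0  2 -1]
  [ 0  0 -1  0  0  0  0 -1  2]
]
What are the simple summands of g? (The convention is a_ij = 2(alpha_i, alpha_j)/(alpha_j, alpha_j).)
The diagram associated to this matrix has two connected components: the simple roots {alpha_4, alpha_6} form a chain of 2 nodes with single edges (A_2), and {alpha_1, alpha_2, alpha_3, alpha_5, alpha_7, alpha_8, alpha_9} form a chain of 7 nodes with a double edge at one end; the terminal node there is the unique long simple root (C_7). A semisimple Lie algebra decomposes uniquely as the direct sum of simple ideals, one per connected component of its Dynkin diagram, so g ≅ A_2 ⊕ C_7 (dimension 8 + 105 = 113).

A2 + C7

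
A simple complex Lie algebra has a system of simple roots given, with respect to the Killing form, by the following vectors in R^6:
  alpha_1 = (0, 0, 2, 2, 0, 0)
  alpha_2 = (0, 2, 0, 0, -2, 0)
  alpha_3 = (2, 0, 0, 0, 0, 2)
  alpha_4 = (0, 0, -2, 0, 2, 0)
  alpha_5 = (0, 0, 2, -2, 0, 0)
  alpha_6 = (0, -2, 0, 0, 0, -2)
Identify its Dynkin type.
Compute the Cartan integers a_ij = 2(alpha_i, alpha_j)/(alpha_j, alpha_j); the resulting 6x6 Cartan matrix is
[[2, 0, 0, -1, 0, 0], [0, 2, 0, -1, 0, -1], [0, 0, 2, 0, 0, -1], [-1, -1, 0, 2, -1, 0], [0, 0, 0, -1, 2, 0], [0, -1, -1, 0, 0, 2]].
All simple roots have the same length, so the diagram is simply laced. The associated Dynkin diagram is a chain of 4 nodes with a fork of two nodes at one end (D_6), so the type is D_6 (the algebra so(12)).

D_6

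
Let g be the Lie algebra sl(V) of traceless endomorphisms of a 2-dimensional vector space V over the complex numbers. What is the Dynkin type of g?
This is sl(2), which has dimension 2^2 - 1 = 3 and rank 2 - 1 = 1 (a Cartan subalgebra is the diagonal traceless matrices). In the classification of classical Lie algebras, the special linear algebra sl(n+1) has type A_n; here n = 1, so the Dynkin diagram is a chain of 1 nodes with single edges (A_1). Hence the type is A_1.

A1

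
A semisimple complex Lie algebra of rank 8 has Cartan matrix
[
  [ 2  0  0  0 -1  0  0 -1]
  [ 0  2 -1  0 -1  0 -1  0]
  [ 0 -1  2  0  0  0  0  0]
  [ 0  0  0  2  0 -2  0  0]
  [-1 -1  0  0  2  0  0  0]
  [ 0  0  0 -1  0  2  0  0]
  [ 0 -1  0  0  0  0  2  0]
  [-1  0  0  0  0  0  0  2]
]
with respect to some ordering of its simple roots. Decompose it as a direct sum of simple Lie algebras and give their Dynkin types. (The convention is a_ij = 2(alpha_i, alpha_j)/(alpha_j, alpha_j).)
B_2 + D_6

The diagram associated to this matrix has two connected components: the simple roots {alpha_4, alpha_6} form a chain of 2 nodes with a double edge at one end; the terminal node there is the unique short simple root (B_2), and {alpha_1, alpha_2, alpha_3, alpha_5, alpha_7, alpha_8} form a chain of 4 nodes with a fork of two nodes at one end (D_6). A semisimple Lie algebra decomposes uniquely as the direct sum of simple ideals, one per connected component of its Dynkin diagram, so g ≅ B_2 ⊕ D_6 (dimension 10 + 66 = 76).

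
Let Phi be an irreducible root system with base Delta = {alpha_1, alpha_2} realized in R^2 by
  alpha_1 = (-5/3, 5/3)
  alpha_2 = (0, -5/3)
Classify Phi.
Compute the Cartan integers a_ij = 2(alpha_i, alpha_j)/(alpha_j, alpha_j); the resulting 2x2 Cartan matrix is
[[2, -2], [-1, 2]].
The roots have two lengths (squared-length ratio 2:1); the short ones are alpha_{2}. The associated Dynkin diagram is a chain of 2 nodes with a double edge at one end; the terminal node there is the unique short simple root (B_2), so the type is B_2 (the algebra so(5)).

B_2 (so(5))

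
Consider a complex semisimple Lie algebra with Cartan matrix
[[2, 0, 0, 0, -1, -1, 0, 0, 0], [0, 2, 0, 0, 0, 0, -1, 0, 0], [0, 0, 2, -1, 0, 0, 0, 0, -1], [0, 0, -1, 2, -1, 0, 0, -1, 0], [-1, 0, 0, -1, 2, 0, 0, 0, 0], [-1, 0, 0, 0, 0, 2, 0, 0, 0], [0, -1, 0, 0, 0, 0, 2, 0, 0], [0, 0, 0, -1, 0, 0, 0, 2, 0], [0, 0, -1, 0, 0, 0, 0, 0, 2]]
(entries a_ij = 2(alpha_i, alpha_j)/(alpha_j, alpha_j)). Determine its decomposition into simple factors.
A_2 ⊕ E_7

The diagram associated to this matrix has two connected components: the simple roots {alpha_2, alpha_7} form a chain of 2 nodes with single edges (A_2), and {alpha_1, alpha_3, alpha_4, alpha_5, alpha_6, alpha_8, alpha_9} form a chain of 6 nodes with one extra node attached to the third node from one end (E_7). A semisimple Lie algebra decomposes uniquely as the direct sum of simple ideals, one per connected component of its Dynkin diagram, so g ≅ A_2 ⊕ E_7 (dimension 8 + 133 = 141).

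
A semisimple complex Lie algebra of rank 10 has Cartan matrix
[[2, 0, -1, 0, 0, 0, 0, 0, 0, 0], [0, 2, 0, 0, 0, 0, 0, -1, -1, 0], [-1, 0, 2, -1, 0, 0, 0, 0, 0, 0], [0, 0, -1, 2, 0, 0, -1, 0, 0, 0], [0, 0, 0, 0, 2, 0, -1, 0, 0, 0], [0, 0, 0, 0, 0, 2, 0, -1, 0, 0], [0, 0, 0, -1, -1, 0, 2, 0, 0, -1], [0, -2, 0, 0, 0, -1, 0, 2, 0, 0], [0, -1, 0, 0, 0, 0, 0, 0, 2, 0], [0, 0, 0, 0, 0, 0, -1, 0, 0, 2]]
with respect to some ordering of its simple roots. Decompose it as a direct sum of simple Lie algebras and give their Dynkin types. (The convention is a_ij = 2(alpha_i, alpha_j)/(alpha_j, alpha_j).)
D_6 ⊕ F_4

The diagram associated to this matrix has two connected components: the simple roots {alpha_1, alpha_3, alpha_4, alpha_5, alpha_7, alpha_10} form a chain of 4 nodes with a fork of two nodes at one end (D_6), and {alpha_2, alpha_6, alpha_8, alpha_9} form a chain of 4 nodes with a double edge between the middle two (F_4). A semisimple Lie algebra decomposes uniquely as the direct sum of simple ideals, one per connected component of its Dynkin diagram, so g ≅ D_6 ⊕ F_4 (dimension 66 + 52 = 118).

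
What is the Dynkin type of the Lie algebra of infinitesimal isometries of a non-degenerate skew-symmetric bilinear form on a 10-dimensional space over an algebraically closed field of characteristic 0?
C_5

This is sp(10), which has dimension 10(10+1)/2 = 55 and rank 10/2 = 5. In the classification of classical Lie algebras, the symplectic algebra sp(2n) has type C_n; here n = 5, so the Dynkin diagram is a chain of 5 nodes with a double edge at one end; the terminal node there is the unique long simple root (C_5). Hence the type is C_5.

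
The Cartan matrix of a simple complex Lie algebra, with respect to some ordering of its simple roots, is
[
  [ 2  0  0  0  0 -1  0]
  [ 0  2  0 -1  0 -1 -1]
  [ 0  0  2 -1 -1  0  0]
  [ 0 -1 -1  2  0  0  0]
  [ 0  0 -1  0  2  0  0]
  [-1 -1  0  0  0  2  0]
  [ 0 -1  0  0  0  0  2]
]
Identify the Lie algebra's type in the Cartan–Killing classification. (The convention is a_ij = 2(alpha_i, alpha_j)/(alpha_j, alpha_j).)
E7

The matrix has rank 7 with 2's on the diagonal. Reading the off-diagonal entries as Dynkin edges (a single edge where a_ij = a_ji = -1; a double or triple edge where a_ij * a_ji = 2 or 3), the diagram is a chain of 6 nodes with one extra node attached to the third node from one end (E_7). One simple-root ordering that puts it in standard form is (alpha_1, alpha_7, alpha_6, alpha_2, alpha_4, alpha_3, alpha_5). So the algebra is type E_7.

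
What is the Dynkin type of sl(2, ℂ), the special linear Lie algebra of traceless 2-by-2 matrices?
This is sl(2), which has dimension 2^2 - 1 = 3 and rank 2 - 1 = 1 (a Cartan subalgebra is the diagonal traceless matrices). In the classification of classical Lie algebras, the special linear algebra sl(n+1) has type A_n; here n = 1, so the Dynkin diagram is a chain of 1 nodes with single edges (A_1). Hence the type is A_1.

type A_1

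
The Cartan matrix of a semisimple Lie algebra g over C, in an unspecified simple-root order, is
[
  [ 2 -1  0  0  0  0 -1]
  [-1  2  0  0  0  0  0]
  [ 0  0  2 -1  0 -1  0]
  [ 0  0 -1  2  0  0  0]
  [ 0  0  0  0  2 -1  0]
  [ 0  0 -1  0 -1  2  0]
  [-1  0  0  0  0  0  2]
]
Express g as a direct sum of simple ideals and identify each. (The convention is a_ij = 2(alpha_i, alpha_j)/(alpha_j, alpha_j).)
The diagram associated to this matrix has two connected components: the simple roots {alpha_1, alpha_2, alpha_7} form a chain of 3 nodes with single edges (A_3), and {alpha_3, alpha_4, alpha_5, alpha_6} form a chain of 4 nodes with single edges (A_4). A semisimple Lie algebra decomposes uniquely as the direct sum of simple ideals, one per connected component of its Dynkin diagram, so g ≅ A_3 ⊕ A_4 (dimension 15 + 24 = 39).

A3 + A4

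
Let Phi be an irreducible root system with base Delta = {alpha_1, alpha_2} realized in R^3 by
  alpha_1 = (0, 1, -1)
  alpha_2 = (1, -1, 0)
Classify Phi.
Compute the Cartan integers a_ij = 2(alpha_i, alpha_j)/(alpha_j, alpha_j); the resulting 2x2 Cartan matrix is
[[2, -1], [-1, 2]].
All simple roots have the same length, so the diagram is simply laced. The associated Dynkin diagram is a chain of 2 nodes with single edges (A_2), so the type is A_2 (the algebra sl(3)).

A_2 (sl(3))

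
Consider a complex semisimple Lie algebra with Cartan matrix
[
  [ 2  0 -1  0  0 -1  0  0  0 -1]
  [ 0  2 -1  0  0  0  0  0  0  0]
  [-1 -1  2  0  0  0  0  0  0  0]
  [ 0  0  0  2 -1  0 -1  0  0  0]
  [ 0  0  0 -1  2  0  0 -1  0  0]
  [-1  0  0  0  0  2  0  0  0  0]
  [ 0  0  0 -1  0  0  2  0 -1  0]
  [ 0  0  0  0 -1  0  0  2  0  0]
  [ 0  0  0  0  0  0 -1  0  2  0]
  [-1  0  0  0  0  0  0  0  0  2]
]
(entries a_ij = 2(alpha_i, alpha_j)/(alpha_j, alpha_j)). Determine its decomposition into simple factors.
A5 + D5

The diagram associated to this matrix has two connected components: the simple roots {alpha_4, alpha_5, alpha_7, alpha_8, alpha_9} form a chain of 5 nodes with single edges (A_5), and {alpha_1, alpha_2, alpha_3, alpha_6, alpha_10} form a chain of 3 nodes with a fork of two nodes at one end (D_5). A semisimple Lie algebra decomposes uniquely as the direct sum of simple ideals, one per connected component of its Dynkin diagram, so g ≅ A_5 ⊕ D_5 (dimension 35 + 45 = 80).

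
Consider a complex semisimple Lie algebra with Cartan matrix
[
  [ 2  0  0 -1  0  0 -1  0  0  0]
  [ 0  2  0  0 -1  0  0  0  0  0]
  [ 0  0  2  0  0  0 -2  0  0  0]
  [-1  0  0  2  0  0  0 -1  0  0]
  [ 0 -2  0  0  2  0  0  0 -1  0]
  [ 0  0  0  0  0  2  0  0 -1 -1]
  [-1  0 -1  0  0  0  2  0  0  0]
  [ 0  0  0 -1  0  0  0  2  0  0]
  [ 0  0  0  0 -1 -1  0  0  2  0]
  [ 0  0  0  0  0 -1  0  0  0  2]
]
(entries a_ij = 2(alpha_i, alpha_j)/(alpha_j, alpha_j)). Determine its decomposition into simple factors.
The diagram associated to this matrix has two connected components: the simple roots {alpha_2, alpha_5, alpha_6, alpha_9, alpha_10} form a chain of 5 nodes with a double edge at one end; the terminal node there is the unique short simple root (B_5), and {alpha_1, alpha_3, alpha_4, alpha_7, alpha_8} form a chain of 5 nodes with a double edge at one end; the terminal node there is the unique long simple root (C_5). A semisimple Lie algebra decomposes uniquely as the direct sum of simple ideals, one per connected component of its Dynkin diagram, so g ≅ B_5 ⊕ C_5 (dimension 55 + 55 = 110).

B_5 ⊕ C_5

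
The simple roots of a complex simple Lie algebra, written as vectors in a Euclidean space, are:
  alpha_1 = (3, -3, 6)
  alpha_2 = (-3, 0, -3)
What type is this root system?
Compute the Cartan integers a_ij = 2(alpha_i, alpha_j)/(alpha_j, alpha_j); the resulting 2x2 Cartan matrix is
[[2, -3], [-1, 2]].
The roots have two lengths (squared-length ratio 3:1); the short ones are alpha_{2}. The associated Dynkin diagram is two nodes joined by a triple edge (G_2), so the type is G_2.

G_2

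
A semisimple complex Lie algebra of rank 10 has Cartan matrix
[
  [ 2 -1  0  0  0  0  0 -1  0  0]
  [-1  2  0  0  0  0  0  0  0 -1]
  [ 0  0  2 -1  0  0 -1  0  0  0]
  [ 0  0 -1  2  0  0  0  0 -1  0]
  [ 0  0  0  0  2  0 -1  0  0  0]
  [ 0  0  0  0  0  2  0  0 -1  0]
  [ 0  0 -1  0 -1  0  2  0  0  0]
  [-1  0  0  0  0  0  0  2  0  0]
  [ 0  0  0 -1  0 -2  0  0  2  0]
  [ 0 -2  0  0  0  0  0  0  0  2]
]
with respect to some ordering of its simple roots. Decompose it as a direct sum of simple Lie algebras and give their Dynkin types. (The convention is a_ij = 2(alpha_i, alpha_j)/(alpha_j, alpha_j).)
The diagram associated to this matrix has two connected components: the simple roots {alpha_3, alpha_4, alpha_5, alpha_6, alpha_7, alpha_9} form a chain of 6 nodes with a double edge at one end; the terminal node there is the unique short simple root (B_6), and {alpha_1, alpha_2, alpha_8, alpha_10} form a chain of 4 nodes with a double edge at one end; the terminal node there is the unique long simple root (C_4). A semisimple Lie algebra decomposes uniquely as the direct sum of simple ideals, one per connected component of its Dynkin diagram, so g ≅ B_6 ⊕ C_4 (dimension 78 + 36 = 114).

type B_6 ⊕ type C_4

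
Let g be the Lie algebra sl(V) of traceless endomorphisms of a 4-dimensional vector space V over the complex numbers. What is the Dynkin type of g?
A_3

This is sl(4), which has dimension 4^2 - 1 = 15 and rank 4 - 1 = 3 (a Cartan subalgebra is the diagonal traceless matrices). In the classification of classical Lie algebras, the special linear algebra sl(n+1) has type A_n; here n = 3, so the Dynkin diagram is a chain of 3 nodes with single edges (A_3). Hence the type is A_3.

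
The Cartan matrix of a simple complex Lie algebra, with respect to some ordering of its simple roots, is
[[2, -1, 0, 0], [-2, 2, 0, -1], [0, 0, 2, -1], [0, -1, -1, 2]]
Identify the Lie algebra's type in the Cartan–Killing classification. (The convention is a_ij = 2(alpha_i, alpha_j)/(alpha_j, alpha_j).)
The matrix has rank 4 with 2's on the diagonal. Reading the off-diagonal entries as Dynkin edges (a single edge where a_ij = a_ji = -1; a double or triple edge where a_ij * a_ji = 2 or 3), the diagram is a chain of 4 nodes with a double edge at one end; the terminal node there is the unique short simple root (B_4). One simple-root ordering that puts it in standard form is (alpha_3, alpha_4, alpha_2, alpha_1). So the algebra is type B_4, i.e. so(9).

B_4 (so(9))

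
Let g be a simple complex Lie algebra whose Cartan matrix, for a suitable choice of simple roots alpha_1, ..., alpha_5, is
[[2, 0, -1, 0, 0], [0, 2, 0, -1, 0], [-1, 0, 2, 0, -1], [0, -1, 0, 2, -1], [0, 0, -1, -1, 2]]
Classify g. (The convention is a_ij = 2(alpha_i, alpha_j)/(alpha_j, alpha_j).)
A5

The matrix has rank 5 with 2's on the diagonal. Reading the off-diagonal entries as Dynkin edges (a single edge where a_ij = a_ji = -1; a double or triple edge where a_ij * a_ji = 2 or 3), the diagram is a chain of 5 nodes with single edges (A_5). One simple-root ordering that puts it in standard form is (alpha_2, alpha_4, alpha_5, alpha_3, alpha_1). So the algebra is type A_5, i.e. sl(6).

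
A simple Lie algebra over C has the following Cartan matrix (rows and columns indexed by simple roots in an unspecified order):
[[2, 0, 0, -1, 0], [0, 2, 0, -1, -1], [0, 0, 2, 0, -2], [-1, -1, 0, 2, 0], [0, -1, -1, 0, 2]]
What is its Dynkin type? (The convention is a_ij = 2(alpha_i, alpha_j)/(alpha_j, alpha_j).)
The matrix has rank 5 with 2's on the diagonal. Reading the off-diagonal entries as Dynkin edges (a single edge where a_ij = a_ji = -1; a double or triple edge where a_ij * a_ji = 2 or 3), the diagram is a chain of 5 nodes with a double edge at one end; the terminal node there is the unique long simple root (C_5). One simple-root ordering that puts it in standard form is (alpha_1, alpha_4, alpha_2, alpha_5, alpha_3). So the algebra is type C_5, i.e. sp(10).

C_5 (sp(10))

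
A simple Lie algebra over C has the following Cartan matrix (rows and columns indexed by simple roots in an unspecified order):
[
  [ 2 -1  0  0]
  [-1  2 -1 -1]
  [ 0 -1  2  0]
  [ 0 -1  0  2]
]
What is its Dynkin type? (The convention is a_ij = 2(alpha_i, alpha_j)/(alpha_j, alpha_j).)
type D_4

The matrix has rank 4 with 2's on the diagonal. Reading the off-diagonal entries as Dynkin edges (a single edge where a_ij = a_ji = -1; a double or triple edge where a_ij * a_ji = 2 or 3), the diagram is a chain of 2 nodes with a fork of two nodes at one end (D_4). One simple-root ordering that puts it in standard form is (alpha_3, alpha_2, alpha_1, alpha_4). So the algebra is type D_4, i.e. so(8).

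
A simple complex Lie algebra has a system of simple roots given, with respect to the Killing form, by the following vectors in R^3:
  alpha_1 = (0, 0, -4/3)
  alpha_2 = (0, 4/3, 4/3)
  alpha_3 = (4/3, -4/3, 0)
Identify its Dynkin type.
Compute the Cartan integers a_ij = 2(alpha_i, alpha_j)/(alpha_j, alpha_j); the resulting 3x3 Cartan matrix is
[[2, -1, 0], [-2, 2, -1], [0, -1, 2]].
The roots have two lengths (squared-length ratio 2:1); the short ones are alpha_{1}. The associated Dynkin diagram is a chain of 3 nodes with a double edge at one end; the terminal node there is the unique short simple root (B_3), so the type is B_3 (the algebra so(7)).

type B_3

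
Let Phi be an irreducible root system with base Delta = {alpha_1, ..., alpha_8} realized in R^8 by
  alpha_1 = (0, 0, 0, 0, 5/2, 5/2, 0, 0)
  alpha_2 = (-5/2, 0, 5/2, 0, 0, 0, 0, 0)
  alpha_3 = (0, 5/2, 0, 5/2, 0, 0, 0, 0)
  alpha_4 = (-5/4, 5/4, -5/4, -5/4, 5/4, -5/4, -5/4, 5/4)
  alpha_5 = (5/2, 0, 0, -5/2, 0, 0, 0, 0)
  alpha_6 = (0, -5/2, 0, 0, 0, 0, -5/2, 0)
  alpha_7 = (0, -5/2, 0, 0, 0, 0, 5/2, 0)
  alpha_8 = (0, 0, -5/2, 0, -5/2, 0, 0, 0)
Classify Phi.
E_8

Compute the Cartan integers a_ij = 2(alpha_i, alpha_j)/(alpha_j, alpha_j); the resulting 8x8 Cartan matrix is
[[2, 0, 0, 0, 0, 0, 0, -1], [0, 2, 0, 0, -1, 0, 0, -1], [0, 0, 2, 0, -1, -1, -1, 0], [0, 0, 0, 2, 0, 0, -1, 0], [0, -1, -1, 0, 2, 0, 0, 0], [0, 0, -1, 0, 0, 2, 0, 0], [0, 0, -1, -1, 0, 0, 2, 0], [-1, -1, 0, 0, 0, 0, 0, 2]].
All simple roots have the same length, so the diagram is simply laced. The associated Dynkin diagram is a chain of 7 nodes with one extra node attached to the third node from one end (E_8), so the type is E_8.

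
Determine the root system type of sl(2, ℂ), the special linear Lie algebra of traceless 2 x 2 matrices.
This is sl(2), which has dimension 2^2 - 1 = 3 and rank 2 - 1 = 1 (a Cartan subalgebra is the diagonal traceless matrices). In the classification of classical Lie algebras, the special linear algebra sl(n+1) has type A_n; here n = 1, so the Dynkin diagram is a chain of 1 nodes with single edges (A_1). Hence the type is A_1.

type A_1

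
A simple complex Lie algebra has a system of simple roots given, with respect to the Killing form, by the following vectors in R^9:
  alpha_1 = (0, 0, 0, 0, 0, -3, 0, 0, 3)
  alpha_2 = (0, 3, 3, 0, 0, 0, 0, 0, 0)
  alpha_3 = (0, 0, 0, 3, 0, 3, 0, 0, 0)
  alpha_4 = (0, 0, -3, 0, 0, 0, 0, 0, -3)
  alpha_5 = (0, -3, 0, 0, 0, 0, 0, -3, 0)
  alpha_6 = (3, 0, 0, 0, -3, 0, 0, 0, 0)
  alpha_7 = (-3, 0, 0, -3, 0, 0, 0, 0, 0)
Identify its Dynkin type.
Compute the Cartan integers a_ij = 2(alpha_i, alpha_j)/(alpha_j, alpha_j); the resulting 7x7 Cartan matrix is
[[2, 0, -1, -1, 0, 0, 0], [0, 2, 0, -1, -1, 0, 0], [-1, 0, 2, 0, 0, 0, -1], [-1, -1, 0, 2, 0, 0, 0], [0, -1, 0, 0, 2, 0, 0], [0, 0, 0, 0, 0, 2, -1], [0, 0, -1, 0, 0, -1, 2]].
All simple roots have the same length, so the diagram is simply laced. The associated Dynkin diagram is a chain of 7 nodes with single edges (A_7), so the type is A_7 (the algebra sl(8)).

A_7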